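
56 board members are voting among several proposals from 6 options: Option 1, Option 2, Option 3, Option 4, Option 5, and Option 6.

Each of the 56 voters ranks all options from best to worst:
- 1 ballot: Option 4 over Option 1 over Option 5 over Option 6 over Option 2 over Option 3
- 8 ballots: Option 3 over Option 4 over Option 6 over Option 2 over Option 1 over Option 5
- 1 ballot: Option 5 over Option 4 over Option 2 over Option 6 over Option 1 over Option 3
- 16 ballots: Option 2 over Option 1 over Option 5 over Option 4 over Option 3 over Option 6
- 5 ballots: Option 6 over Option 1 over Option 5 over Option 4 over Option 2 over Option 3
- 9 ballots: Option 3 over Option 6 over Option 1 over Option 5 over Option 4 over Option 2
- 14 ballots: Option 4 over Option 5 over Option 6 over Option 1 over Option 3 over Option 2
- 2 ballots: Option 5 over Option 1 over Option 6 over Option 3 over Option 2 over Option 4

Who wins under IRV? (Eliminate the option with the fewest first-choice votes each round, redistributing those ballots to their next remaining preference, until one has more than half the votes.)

Option 4

Round 1: Option 1 0, Option 2 16, Option 3 17, Option 4 15, Option 5 3, Option 6 5. Option 1 eliminated.
Round 2: Option 2 16, Option 3 17, Option 4 15, Option 5 3, Option 6 5. Option 5 eliminated.
Round 3: Option 2 16, Option 3 17, Option 4 16, Option 6 7. Option 6 eliminated.
Round 4: Option 2 16, Option 3 19, Option 4 21. Option 2 eliminated.
Round 5: Option 3 19, Option 4 37. Option 4 has a majority (≥29).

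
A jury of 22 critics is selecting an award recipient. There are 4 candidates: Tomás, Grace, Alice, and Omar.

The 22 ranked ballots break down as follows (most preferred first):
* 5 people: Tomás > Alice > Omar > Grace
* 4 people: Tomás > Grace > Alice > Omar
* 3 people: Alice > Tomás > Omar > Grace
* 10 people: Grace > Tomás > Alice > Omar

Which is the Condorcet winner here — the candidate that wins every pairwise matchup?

Tomás vs Grace: 12–10
Tomás vs Alice: 19–3
Tomás vs Omar: 22–0
Tomás beats every other candidate.

Tomás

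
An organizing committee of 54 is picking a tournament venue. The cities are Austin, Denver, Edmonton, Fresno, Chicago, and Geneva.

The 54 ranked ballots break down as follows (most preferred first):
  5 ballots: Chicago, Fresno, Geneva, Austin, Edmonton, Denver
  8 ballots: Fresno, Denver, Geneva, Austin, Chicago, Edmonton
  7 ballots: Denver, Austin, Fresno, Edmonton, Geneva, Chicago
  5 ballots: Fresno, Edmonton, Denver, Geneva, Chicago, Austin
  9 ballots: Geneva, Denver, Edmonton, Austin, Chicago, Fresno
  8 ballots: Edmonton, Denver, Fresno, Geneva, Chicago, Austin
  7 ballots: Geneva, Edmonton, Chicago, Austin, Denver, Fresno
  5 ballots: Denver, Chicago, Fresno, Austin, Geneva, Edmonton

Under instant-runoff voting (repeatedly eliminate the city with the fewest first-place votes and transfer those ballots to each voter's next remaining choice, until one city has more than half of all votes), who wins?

Round 1: Austin 0, Denver 12, Edmonton 8, Fresno 13, Chicago 5, Geneva 16. Austin eliminated.
Round 2: Denver 12, Edmonton 8, Fresno 13, Chicago 5, Geneva 16. Chicago eliminated.
Round 3: Denver 12, Edmonton 8, Fresno 18, Geneva 16. Edmonton eliminated.
Round 4: Denver 20, Fresno 18, Geneva 16. Geneva eliminated.
Round 5: Denver 36, Fresno 18. Denver has a majority (≥28).

Denver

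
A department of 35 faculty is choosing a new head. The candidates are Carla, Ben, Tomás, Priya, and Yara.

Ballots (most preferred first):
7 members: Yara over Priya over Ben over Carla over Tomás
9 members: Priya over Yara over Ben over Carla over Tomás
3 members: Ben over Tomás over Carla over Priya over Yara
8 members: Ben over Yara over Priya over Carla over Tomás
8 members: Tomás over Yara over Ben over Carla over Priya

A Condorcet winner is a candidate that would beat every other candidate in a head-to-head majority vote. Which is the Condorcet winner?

Yara

Yara vs Carla: 32–3
Yara vs Ben: 24–11
Yara vs Tomás: 24–11
Yara vs Priya: 23–12
Yara beats every other candidate.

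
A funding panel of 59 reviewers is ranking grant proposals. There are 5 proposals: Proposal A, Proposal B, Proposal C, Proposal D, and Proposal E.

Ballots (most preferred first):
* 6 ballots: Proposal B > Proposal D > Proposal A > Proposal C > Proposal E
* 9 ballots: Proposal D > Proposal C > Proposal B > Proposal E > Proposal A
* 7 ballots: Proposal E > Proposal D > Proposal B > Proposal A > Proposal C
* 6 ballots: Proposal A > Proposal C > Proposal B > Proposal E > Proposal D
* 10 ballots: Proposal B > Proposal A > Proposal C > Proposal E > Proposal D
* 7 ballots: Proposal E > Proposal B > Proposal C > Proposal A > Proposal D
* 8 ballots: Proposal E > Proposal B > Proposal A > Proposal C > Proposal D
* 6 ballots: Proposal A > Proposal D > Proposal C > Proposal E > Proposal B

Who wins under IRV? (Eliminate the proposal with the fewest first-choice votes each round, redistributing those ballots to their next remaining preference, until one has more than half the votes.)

Proposal B

Round 1: Proposal A 12, Proposal B 16, Proposal C 0, Proposal D 9, Proposal E 22. Proposal C eliminated.
Round 2: Proposal A 12, Proposal B 16, Proposal D 9, Proposal E 22. Proposal D eliminated.
Round 3: Proposal A 12, Proposal B 25, Proposal E 22. Proposal A eliminated.
Round 4: Proposal B 31, Proposal E 28. Proposal B has a majority (≥30).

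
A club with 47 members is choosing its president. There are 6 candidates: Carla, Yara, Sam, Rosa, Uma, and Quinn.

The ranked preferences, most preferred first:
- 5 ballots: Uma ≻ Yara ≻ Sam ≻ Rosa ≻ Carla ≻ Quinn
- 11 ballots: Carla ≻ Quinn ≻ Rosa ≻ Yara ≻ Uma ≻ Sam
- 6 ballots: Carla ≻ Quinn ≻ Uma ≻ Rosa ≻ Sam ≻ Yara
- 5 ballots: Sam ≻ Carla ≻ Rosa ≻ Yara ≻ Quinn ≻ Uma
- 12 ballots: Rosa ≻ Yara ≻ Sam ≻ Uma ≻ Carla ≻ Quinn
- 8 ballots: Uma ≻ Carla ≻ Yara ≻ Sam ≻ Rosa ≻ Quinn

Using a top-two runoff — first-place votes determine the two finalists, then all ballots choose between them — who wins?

Uma

Round 1 first-place votes: Carla 17, Yara 0, Sam 5, Rosa 12, Uma 13, Quinn 0. Carla and Uma advance.
Runoff: Carla is ranked above Uma on 22 ballots, Uma above Carla on 25.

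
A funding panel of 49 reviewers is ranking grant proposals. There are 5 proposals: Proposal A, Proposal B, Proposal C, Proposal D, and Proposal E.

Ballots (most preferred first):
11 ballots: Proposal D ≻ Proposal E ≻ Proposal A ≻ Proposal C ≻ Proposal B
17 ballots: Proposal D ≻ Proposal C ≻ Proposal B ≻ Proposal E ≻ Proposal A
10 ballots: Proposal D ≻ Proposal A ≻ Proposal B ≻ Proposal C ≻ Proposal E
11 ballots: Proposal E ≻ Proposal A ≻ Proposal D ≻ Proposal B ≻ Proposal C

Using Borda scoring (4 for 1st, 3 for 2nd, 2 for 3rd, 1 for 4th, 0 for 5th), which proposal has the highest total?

Proposal D

Proposal A: 11×2 + 17×0 + 10×3 + 11×3 = 85
Proposal B: 11×0 + 17×2 + 10×2 + 11×1 = 65
Proposal C: 11×1 + 17×3 + 10×1 + 11×0 = 72
Proposal D: 11×4 + 17×4 + 10×4 + 11×2 = 174
Proposal E: 11×3 + 17×1 + 10×0 + 11×4 = 94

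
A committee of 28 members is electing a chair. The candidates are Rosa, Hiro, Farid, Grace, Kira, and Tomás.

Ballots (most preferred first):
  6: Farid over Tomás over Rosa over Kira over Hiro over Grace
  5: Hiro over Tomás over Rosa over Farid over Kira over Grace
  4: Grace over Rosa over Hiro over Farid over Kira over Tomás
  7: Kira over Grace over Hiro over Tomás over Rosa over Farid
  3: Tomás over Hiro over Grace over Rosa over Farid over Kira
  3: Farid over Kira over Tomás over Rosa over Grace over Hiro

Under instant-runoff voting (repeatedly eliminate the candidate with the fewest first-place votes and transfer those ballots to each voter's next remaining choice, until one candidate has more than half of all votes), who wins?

Hiro

Round 1: Rosa 0, Hiro 5, Farid 9, Grace 4, Kira 7, Tomás 3. Rosa eliminated.
Round 2: Hiro 5, Farid 9, Grace 4, Kira 7, Tomás 3. Tomás eliminated.
Round 3: Hiro 8, Farid 9, Grace 4, Kira 7. Grace eliminated.
Round 4: Hiro 12, Farid 9, Kira 7. Kira eliminated.
Round 5: Hiro 19, Farid 9. Hiro has a majority (≥15).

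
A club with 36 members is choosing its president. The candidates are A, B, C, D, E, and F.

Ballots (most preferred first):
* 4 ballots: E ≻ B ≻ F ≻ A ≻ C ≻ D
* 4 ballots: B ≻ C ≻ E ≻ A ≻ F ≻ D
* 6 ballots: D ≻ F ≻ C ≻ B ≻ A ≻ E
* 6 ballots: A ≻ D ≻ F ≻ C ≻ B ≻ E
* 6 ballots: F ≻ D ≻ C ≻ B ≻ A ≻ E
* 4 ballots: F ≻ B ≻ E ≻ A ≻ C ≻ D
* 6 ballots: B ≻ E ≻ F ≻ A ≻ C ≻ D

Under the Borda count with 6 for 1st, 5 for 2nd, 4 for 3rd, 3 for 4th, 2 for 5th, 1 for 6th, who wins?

A: 4×3 + 4×3 + 6×2 + 6×6 + 6×2 + 4×3 + 6×3 = 114
B: 4×5 + 4×6 + 6×3 + 6×2 + 6×3 + 4×5 + 6×6 = 148
C: 4×2 + 4×5 + 6×4 + 6×3 + 6×4 + 4×2 + 6×2 = 114
D: 4×1 + 4×1 + 6×6 + 6×5 + 6×5 + 4×1 + 6×1 = 114
E: 4×6 + 4×4 + 6×1 + 6×1 + 6×1 + 4×4 + 6×5 = 104
F: 4×4 + 4×2 + 6×5 + 6×4 + 6×6 + 4×6 + 6×4 = 162

F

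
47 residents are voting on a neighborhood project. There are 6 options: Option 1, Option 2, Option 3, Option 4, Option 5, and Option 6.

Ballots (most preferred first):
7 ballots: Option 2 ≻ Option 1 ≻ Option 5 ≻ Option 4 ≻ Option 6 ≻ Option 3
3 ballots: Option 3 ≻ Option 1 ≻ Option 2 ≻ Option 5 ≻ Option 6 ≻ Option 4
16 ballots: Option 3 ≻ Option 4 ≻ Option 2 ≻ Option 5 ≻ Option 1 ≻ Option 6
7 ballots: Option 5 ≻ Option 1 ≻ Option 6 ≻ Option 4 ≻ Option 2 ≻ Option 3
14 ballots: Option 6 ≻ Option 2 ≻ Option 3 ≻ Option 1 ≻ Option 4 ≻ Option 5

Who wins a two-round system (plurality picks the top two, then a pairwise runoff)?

Option 6

Round 1 first-place votes: Option 1 0, Option 2 7, Option 3 19, Option 4 0, Option 5 7, Option 6 14. Option 3 and Option 6 advance.
Runoff: Option 3 is ranked above Option 6 on 19 ballots, Option 6 above Option 3 on 28.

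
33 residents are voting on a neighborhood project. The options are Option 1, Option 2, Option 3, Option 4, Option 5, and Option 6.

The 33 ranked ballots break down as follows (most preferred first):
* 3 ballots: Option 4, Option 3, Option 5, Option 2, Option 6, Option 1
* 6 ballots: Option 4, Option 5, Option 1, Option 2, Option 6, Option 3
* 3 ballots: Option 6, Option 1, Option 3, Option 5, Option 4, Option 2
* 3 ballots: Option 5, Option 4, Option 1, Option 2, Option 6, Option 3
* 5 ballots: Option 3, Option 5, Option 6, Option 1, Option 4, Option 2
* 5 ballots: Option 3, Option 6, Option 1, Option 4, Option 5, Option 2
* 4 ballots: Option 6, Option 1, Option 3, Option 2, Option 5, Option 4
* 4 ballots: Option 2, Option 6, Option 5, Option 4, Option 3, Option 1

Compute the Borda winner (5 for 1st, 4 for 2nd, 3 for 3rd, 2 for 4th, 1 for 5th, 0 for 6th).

Option 6

Option 1: 3×0 + 6×3 + 3×4 + 3×3 + 5×2 + 5×3 + 4×4 + 4×0 = 80
Option 2: 3×2 + 6×2 + 3×0 + 3×2 + 5×0 + 5×0 + 4×2 + 4×5 = 52
Option 3: 3×4 + 6×0 + 3×3 + 3×0 + 5×5 + 5×5 + 4×3 + 4×1 = 87
Option 4: 3×5 + 6×5 + 3×1 + 3×4 + 5×1 + 5×2 + 4×0 + 4×2 = 83
Option 5: 3×3 + 6×4 + 3×2 + 3×5 + 5×4 + 5×1 + 4×1 + 4×3 = 95
Option 6: 3×1 + 6×1 + 3×5 + 3×1 + 5×3 + 5×4 + 4×5 + 4×4 = 98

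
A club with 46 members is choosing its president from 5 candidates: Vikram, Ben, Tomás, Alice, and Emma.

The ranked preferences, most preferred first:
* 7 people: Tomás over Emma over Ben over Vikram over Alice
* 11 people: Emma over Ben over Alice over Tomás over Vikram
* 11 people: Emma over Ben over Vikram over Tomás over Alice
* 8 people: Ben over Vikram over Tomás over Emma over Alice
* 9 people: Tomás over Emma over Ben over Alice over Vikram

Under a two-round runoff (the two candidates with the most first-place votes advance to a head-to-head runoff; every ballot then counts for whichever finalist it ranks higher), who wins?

Tomás

Round 1 first-place votes: Vikram 0, Ben 8, Tomás 16, Alice 0, Emma 22. Emma and Tomás advance.
Runoff: Emma is ranked above Tomás on 22 ballots, Tomás above Emma on 24.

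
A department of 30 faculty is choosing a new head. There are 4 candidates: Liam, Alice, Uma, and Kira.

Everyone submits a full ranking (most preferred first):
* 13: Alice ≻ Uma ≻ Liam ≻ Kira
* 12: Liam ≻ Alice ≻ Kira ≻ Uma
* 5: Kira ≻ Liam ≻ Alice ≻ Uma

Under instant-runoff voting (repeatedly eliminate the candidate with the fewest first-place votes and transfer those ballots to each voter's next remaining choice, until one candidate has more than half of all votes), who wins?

Round 1: Liam 12, Alice 13, Uma 0, Kira 5. Uma eliminated.
Round 2: Liam 12, Alice 13, Kira 5. Kira eliminated.
Round 3: Liam 17, Alice 13. Liam has a majority (≥16).

Liam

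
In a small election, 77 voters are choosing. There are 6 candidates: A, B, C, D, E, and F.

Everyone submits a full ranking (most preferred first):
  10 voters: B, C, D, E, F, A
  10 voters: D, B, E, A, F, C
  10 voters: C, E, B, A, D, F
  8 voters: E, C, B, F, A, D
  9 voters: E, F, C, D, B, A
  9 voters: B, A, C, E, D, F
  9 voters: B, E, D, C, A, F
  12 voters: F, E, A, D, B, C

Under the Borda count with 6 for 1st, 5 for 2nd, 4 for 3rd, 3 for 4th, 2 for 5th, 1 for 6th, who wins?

A: 10×1 + 10×3 + 10×3 + 8×2 + 9×1 + 9×5 + 9×2 + 12×4 = 206
B: 10×6 + 10×5 + 10×4 + 8×4 + 9×2 + 9×6 + 9×6 + 12×2 = 332
C: 10×5 + 10×1 + 10×6 + 8×5 + 9×4 + 9×4 + 9×3 + 12×1 = 271
D: 10×4 + 10×6 + 10×2 + 8×1 + 9×3 + 9×2 + 9×4 + 12×3 = 245
E: 10×3 + 10×4 + 10×5 + 8×6 + 9×6 + 9×3 + 9×5 + 12×5 = 354
F: 10×2 + 10×2 + 10×1 + 8×3 + 9×5 + 9×1 + 9×1 + 12×6 = 209

E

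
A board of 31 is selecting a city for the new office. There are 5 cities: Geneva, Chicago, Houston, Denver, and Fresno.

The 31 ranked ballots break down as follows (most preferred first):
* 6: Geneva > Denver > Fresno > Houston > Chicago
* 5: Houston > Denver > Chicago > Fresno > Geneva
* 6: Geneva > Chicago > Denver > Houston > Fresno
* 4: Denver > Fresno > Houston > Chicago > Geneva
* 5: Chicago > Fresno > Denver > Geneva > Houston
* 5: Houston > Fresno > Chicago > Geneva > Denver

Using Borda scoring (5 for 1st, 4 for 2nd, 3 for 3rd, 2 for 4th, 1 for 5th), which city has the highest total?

Denver

Geneva: 6×5 + 5×1 + 6×5 + 4×1 + 5×2 + 5×2 = 89
Chicago: 6×1 + 5×3 + 6×4 + 4×2 + 5×5 + 5×3 = 93
Houston: 6×2 + 5×5 + 6×2 + 4×3 + 5×1 + 5×5 = 91
Denver: 6×4 + 5×4 + 6×3 + 4×5 + 5×3 + 5×1 = 102
Fresno: 6×3 + 5×2 + 6×1 + 4×4 + 5×4 + 5×4 = 90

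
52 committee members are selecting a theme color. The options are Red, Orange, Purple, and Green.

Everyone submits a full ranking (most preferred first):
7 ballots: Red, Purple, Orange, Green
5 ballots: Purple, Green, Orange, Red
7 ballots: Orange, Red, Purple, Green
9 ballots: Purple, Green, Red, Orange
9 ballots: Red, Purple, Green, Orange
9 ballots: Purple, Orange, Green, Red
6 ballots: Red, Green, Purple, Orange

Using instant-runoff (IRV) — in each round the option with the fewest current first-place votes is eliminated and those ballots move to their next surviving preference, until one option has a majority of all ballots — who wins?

Red

Round 1: Red 22, Orange 7, Purple 23, Green 0. Green eliminated.
Round 2: Red 22, Orange 7, Purple 23. Orange eliminated.
Round 3: Red 29, Purple 23. Red has a majority (≥27).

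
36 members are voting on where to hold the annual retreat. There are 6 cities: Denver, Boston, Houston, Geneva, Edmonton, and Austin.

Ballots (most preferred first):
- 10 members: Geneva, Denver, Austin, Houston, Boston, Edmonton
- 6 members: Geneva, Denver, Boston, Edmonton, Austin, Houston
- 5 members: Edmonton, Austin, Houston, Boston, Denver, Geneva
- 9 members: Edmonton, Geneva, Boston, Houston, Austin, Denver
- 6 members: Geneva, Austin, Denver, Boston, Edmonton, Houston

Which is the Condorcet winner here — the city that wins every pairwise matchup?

Geneva vs Denver: 31–5
Geneva vs Boston: 31–5
Geneva vs Houston: 31–5
Geneva vs Edmonton: 22–14
Geneva vs Austin: 31–5
Geneva beats every other city.

Geneva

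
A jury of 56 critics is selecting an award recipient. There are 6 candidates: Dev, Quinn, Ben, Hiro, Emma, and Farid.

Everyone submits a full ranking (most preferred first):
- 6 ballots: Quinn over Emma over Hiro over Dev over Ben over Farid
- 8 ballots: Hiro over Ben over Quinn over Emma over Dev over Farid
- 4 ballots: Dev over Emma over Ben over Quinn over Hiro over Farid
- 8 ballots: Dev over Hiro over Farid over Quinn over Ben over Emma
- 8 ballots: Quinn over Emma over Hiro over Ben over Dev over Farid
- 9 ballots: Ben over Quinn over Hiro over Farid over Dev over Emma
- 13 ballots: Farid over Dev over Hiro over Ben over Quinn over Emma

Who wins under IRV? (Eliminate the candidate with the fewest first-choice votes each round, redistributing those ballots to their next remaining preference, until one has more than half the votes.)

Ben

Round 1: Dev 12, Quinn 14, Ben 9, Hiro 8, Emma 0, Farid 13. Emma eliminated.
Round 2: Dev 12, Quinn 14, Ben 9, Hiro 8, Farid 13. Hiro eliminated.
Round 3: Dev 12, Quinn 14, Ben 17, Farid 13. Dev eliminated.
Round 4: Quinn 14, Ben 21, Farid 21. Quinn eliminated.
Round 5: Ben 35, Farid 21. Ben has a majority (≥29).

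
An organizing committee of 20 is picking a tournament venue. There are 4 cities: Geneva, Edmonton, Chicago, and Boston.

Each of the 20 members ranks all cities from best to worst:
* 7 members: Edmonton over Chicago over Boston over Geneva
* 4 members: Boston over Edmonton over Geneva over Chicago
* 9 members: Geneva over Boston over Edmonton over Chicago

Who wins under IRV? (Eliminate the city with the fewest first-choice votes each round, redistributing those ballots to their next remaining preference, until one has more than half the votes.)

Edmonton

Round 1: Geneva 9, Edmonton 7, Chicago 0, Boston 4. Chicago eliminated.
Round 2: Geneva 9, Edmonton 7, Boston 4. Boston eliminated.
Round 3: Geneva 9, Edmonton 11. Edmonton has a majority (≥11).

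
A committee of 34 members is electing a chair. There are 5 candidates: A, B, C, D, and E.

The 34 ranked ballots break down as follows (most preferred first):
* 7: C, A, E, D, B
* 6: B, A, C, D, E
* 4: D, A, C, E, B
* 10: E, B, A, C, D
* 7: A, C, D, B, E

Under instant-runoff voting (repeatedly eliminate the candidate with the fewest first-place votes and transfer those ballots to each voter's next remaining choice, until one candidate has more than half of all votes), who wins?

A

Round 1: A 7, B 6, C 7, D 4, E 10. D eliminated.
Round 2: A 11, B 6, C 7, E 10. B eliminated.
Round 3: A 17, C 7, E 10. C eliminated.
Round 4: A 24, E 10. A has a majority (≥18).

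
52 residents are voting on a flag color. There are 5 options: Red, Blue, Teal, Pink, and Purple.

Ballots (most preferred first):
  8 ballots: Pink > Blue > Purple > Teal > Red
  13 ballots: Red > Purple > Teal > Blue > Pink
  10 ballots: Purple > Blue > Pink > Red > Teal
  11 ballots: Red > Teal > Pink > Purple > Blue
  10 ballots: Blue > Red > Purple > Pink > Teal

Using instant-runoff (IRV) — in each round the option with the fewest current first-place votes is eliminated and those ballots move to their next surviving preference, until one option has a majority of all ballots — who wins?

Round 1: Red 24, Blue 10, Teal 0, Pink 8, Purple 10. Teal eliminated.
Round 2: Red 24, Blue 10, Pink 8, Purple 10. Pink eliminated.
Round 3: Red 24, Blue 18, Purple 10. Purple eliminated.
Round 4: Red 24, Blue 28. Blue has a majority (≥27).

Blue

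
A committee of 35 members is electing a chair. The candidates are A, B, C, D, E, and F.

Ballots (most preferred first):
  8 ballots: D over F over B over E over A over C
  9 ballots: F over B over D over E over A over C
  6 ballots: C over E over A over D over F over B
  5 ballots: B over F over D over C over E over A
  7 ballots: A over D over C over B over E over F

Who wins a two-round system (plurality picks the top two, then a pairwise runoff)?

Round 1 first-place votes: A 7, B 5, C 6, D 8, E 0, F 9. F and D advance.
Runoff: F is ranked above D on 14 ballots, D above F on 21.

D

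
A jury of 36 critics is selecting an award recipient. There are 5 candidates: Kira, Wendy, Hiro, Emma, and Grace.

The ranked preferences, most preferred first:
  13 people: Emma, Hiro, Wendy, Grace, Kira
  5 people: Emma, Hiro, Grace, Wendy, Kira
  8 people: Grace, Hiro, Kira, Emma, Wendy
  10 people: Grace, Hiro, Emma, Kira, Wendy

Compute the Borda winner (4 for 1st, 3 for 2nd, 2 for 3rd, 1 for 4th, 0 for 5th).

Hiro

Kira: 13×0 + 5×0 + 8×2 + 10×1 = 26
Wendy: 13×2 + 5×1 + 8×0 + 10×0 = 31
Hiro: 13×3 + 5×3 + 8×3 + 10×3 = 108
Emma: 13×4 + 5×4 + 8×1 + 10×2 = 100
Grace: 13×1 + 5×2 + 8×4 + 10×4 = 95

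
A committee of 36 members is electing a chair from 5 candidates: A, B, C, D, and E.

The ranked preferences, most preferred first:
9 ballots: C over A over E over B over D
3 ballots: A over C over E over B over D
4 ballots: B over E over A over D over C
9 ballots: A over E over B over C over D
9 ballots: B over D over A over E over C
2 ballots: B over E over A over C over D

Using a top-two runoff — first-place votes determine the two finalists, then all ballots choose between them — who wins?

A

Round 1 first-place votes: A 12, B 15, C 9, D 0, E 0. B and A advance.
Runoff: B is ranked above A on 15 ballots, A above B on 21.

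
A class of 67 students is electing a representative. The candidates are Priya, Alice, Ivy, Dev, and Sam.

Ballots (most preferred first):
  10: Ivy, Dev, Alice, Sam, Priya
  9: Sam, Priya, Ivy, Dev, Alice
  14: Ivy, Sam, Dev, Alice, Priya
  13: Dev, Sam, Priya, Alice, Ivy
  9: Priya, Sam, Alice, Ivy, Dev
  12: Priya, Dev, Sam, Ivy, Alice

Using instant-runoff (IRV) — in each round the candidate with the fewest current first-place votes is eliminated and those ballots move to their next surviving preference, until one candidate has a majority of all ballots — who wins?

Round 1: Priya 21, Alice 0, Ivy 24, Dev 13, Sam 9. Alice eliminated.
Round 2: Priya 21, Ivy 24, Dev 13, Sam 9. Sam eliminated.
Round 3: Priya 30, Ivy 24, Dev 13. Dev eliminated.
Round 4: Priya 43, Ivy 24. Priya has a majority (≥34).

Priya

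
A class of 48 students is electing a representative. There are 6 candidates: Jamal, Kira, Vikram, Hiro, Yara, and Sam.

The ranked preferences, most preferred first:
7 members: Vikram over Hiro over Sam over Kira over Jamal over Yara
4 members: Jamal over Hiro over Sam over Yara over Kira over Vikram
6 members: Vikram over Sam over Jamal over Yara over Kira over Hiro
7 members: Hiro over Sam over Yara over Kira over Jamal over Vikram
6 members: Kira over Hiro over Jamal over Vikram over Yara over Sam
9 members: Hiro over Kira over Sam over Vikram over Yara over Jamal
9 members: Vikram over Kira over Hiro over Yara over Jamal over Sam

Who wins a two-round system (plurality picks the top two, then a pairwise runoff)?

Hiro

Round 1 first-place votes: Jamal 4, Kira 6, Vikram 22, Hiro 16, Yara 0, Sam 0. Vikram and Hiro advance.
Runoff: Vikram is ranked above Hiro on 22 ballots, Hiro above Vikram on 26.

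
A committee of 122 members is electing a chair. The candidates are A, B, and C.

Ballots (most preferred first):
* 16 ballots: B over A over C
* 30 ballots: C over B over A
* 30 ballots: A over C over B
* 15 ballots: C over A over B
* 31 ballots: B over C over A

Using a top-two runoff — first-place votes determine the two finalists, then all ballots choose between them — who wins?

Round 1 first-place votes: A 30, B 47, C 45. B and C advance.
Runoff: B is ranked above C on 47 ballots, C above B on 75.

C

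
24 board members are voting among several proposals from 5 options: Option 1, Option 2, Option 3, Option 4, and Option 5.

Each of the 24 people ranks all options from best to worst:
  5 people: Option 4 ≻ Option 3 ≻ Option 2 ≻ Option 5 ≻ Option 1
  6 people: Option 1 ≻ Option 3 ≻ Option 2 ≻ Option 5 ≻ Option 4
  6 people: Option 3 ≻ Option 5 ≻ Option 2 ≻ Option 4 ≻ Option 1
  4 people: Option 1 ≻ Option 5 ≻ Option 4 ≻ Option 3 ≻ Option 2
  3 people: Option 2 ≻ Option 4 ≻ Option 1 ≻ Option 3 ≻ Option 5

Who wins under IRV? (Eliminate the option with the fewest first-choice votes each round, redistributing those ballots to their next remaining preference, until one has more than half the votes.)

Option 4

Round 1: Option 1 10, Option 2 3, Option 3 6, Option 4 5, Option 5 0. Option 5 eliminated.
Round 2: Option 1 10, Option 2 3, Option 3 6, Option 4 5. Option 2 eliminated.
Round 3: Option 1 10, Option 3 6, Option 4 8. Option 3 eliminated.
Round 4: Option 1 10, Option 4 14. Option 4 has a majority (≥13).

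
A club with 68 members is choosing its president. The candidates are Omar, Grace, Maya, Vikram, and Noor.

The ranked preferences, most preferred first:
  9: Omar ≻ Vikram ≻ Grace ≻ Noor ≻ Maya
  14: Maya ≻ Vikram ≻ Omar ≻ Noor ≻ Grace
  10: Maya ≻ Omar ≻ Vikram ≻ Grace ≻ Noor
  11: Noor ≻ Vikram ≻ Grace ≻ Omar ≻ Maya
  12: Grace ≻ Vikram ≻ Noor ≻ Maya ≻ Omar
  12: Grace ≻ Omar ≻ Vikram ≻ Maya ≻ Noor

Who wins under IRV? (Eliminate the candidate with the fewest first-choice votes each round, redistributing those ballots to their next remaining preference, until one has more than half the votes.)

Round 1: Omar 9, Grace 24, Maya 24, Vikram 0, Noor 11. Vikram eliminated.
Round 2: Omar 9, Grace 24, Maya 24, Noor 11. Omar eliminated.
Round 3: Grace 33, Maya 24, Noor 11. Noor eliminated.
Round 4: Grace 44, Maya 24. Grace has a majority (≥35).

Grace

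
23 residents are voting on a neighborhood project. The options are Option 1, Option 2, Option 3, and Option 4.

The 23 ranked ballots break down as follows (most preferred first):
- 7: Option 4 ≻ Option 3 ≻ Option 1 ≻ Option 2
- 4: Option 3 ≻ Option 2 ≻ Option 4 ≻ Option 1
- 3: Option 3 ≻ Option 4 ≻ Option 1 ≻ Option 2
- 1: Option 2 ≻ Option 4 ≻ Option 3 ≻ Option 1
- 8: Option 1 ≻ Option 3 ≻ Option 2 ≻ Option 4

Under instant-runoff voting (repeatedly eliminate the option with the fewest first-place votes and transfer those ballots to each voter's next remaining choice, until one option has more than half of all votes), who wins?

Option 4

Round 1: Option 1 8, Option 2 1, Option 3 7, Option 4 7. Option 2 eliminated.
Round 2: Option 1 8, Option 3 7, Option 4 8. Option 3 eliminated.
Round 3: Option 1 8, Option 4 15. Option 4 has a majority (≥12).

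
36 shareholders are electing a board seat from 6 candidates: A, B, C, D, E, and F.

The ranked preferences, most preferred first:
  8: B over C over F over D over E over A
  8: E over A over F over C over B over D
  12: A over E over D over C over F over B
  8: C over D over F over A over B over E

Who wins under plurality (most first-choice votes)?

A

First-place votes: A 12, B 8, C 8, D 0, E 8, F 0.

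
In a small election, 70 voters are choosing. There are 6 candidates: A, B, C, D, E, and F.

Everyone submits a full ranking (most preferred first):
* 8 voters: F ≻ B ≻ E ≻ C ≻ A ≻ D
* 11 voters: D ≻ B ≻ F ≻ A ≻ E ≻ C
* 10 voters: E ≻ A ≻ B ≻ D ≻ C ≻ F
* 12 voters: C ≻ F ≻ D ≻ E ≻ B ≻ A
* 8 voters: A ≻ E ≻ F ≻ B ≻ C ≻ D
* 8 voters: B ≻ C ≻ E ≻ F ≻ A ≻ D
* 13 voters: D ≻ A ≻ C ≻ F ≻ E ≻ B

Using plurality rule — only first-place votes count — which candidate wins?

D

First-place votes: A 8, B 8, C 12, D 24, E 10, F 8.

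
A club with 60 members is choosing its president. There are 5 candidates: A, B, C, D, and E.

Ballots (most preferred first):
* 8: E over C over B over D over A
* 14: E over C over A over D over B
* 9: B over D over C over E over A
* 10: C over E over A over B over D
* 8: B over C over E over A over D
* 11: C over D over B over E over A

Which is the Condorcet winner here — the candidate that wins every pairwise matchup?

C

C vs A: 60–0
C vs B: 43–17
C vs D: 51–9
C vs E: 38–22
C beats every other candidate.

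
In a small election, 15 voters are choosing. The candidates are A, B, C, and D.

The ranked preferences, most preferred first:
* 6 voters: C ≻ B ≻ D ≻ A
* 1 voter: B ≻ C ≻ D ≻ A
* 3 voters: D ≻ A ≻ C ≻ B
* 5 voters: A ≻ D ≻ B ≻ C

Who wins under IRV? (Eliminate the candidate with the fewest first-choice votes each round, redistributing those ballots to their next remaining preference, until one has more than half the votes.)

Round 1: A 5, B 1, C 6, D 3. B eliminated.
Round 2: A 5, C 7, D 3. D eliminated.
Round 3: A 8, C 7. A has a majority (≥8).

A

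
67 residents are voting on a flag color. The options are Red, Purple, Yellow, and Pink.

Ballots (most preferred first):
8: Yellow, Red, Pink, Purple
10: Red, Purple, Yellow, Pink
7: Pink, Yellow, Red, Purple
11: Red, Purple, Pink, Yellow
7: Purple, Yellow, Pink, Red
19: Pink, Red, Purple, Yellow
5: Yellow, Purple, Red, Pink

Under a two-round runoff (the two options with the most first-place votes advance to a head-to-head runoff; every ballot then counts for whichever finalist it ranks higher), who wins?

Round 1 first-place votes: Red 21, Purple 7, Yellow 13, Pink 26. Pink and Red advance.
Runoff: Pink is ranked above Red on 33 ballots, Red above Pink on 34.

Red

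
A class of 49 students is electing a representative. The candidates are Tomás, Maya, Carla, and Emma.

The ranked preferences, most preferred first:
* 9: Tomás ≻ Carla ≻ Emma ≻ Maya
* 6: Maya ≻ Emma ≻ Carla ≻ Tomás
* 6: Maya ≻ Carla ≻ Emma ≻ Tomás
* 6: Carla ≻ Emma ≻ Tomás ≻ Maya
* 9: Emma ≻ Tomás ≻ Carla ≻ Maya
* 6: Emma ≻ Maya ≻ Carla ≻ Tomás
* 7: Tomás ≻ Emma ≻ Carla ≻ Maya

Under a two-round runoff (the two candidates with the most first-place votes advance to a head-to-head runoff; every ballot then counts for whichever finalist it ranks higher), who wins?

Emma

Round 1 first-place votes: Tomás 16, Maya 12, Carla 6, Emma 15. Tomás and Emma advance.
Runoff: Tomás is ranked above Emma on 16 ballots, Emma above Tomás on 33.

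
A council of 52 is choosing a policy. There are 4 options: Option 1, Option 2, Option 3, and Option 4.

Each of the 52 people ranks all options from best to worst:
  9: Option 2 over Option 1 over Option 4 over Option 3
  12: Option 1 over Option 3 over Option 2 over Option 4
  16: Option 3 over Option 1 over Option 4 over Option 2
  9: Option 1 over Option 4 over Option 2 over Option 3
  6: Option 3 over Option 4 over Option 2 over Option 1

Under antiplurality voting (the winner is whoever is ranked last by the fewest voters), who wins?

Last-place votes: Option 1 6, Option 2 16, Option 3 18, Option 4 12.

Option 1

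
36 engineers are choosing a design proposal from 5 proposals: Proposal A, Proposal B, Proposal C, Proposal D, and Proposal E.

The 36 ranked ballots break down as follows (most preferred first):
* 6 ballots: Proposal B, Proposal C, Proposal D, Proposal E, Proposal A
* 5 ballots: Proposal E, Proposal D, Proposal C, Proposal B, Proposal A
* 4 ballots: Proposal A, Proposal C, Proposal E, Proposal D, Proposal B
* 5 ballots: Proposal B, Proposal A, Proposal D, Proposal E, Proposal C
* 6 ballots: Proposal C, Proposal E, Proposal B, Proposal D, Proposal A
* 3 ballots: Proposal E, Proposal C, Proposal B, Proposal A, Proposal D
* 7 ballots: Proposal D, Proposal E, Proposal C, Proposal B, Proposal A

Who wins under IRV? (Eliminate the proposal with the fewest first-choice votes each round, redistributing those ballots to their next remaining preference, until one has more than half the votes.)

Proposal E

Round 1: Proposal A 4, Proposal B 11, Proposal C 6, Proposal D 7, Proposal E 8. Proposal A eliminated.
Round 2: Proposal B 11, Proposal C 10, Proposal D 7, Proposal E 8. Proposal D eliminated.
Round 3: Proposal B 11, Proposal C 10, Proposal E 15. Proposal C eliminated.
Round 4: Proposal B 11, Proposal E 25. Proposal E has a majority (≥19).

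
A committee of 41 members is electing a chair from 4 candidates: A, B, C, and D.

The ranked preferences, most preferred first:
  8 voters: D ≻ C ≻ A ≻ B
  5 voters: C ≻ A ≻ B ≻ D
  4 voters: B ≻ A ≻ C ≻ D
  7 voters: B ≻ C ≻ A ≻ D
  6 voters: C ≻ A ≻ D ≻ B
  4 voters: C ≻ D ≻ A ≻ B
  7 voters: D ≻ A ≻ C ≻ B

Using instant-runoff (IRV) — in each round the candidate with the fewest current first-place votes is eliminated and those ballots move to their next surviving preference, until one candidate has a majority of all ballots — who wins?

C

Round 1: A 0, B 11, C 15, D 15. A eliminated.
Round 2: B 11, C 15, D 15. B eliminated.
Round 3: C 26, D 15. C has a majority (≥21).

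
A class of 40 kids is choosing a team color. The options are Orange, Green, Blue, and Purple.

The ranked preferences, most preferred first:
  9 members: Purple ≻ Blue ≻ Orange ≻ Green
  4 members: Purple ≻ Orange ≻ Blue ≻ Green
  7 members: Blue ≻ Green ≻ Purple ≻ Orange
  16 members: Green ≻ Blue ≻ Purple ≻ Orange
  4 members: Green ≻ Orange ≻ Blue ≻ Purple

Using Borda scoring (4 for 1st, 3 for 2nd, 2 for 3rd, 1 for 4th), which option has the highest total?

Blue

Orange: 9×2 + 4×3 + 7×1 + 16×1 + 4×3 = 65
Green: 9×1 + 4×1 + 7×3 + 16×4 + 4×4 = 114
Blue: 9×3 + 4×2 + 7×4 + 16×3 + 4×2 = 119
Purple: 9×4 + 4×4 + 7×2 + 16×2 + 4×1 = 102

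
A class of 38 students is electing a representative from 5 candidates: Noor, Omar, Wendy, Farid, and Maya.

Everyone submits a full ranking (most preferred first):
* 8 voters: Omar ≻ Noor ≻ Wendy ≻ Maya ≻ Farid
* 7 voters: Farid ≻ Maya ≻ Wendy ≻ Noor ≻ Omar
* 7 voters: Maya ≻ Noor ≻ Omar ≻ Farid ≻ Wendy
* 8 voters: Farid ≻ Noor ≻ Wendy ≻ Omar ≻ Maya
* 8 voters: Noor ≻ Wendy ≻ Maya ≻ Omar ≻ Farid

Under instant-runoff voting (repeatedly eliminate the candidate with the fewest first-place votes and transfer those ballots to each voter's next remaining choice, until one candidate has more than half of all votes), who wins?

Noor

Round 1: Noor 8, Omar 8, Wendy 0, Farid 15, Maya 7. Wendy eliminated.
Round 2: Noor 8, Omar 8, Farid 15, Maya 7. Maya eliminated.
Round 3: Noor 15, Omar 8, Farid 15. Omar eliminated.
Round 4: Noor 23, Farid 15. Noor has a majority (≥20).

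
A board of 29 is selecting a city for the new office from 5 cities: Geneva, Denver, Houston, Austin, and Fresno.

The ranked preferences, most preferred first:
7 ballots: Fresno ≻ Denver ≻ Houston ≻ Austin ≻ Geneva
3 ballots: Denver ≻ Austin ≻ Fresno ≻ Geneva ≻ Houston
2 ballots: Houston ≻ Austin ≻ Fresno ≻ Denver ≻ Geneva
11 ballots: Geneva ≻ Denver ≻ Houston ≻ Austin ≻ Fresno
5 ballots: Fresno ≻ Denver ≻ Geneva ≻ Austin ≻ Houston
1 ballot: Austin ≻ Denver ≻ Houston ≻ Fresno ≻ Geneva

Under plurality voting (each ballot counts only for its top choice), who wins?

First-place votes: Geneva 11, Denver 3, Houston 2, Austin 1, Fresno 12.

Fresno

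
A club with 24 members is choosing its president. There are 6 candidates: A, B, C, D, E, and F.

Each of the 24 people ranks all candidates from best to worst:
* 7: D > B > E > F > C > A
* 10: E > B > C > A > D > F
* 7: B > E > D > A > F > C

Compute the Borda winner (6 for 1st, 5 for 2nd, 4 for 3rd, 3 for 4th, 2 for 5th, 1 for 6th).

A: 7×1 + 10×3 + 7×3 = 58
B: 7×5 + 10×5 + 7×6 = 127
C: 7×2 + 10×4 + 7×1 = 61
D: 7×6 + 10×2 + 7×4 = 90
E: 7×4 + 10×6 + 7×5 = 123
F: 7×3 + 10×1 + 7×2 = 45

B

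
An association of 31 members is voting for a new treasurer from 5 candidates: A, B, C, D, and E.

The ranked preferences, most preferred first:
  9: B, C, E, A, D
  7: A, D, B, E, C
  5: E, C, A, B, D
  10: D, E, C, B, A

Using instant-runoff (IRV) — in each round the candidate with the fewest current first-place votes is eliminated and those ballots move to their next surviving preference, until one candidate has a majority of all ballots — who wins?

A

Round 1: A 7, B 9, C 0, D 10, E 5. C eliminated.
Round 2: A 7, B 9, D 10, E 5. E eliminated.
Round 3: A 12, B 9, D 10. B eliminated.
Round 4: A 21, D 10. A has a majority (≥16).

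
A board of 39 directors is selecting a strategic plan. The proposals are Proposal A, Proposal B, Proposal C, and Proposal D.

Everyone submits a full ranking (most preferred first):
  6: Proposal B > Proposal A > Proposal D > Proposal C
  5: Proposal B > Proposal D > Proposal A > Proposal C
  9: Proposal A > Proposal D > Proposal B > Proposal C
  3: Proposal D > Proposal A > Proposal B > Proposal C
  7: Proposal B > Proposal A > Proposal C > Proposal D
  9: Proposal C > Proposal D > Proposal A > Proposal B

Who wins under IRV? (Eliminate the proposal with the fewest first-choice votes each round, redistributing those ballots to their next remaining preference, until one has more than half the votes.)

Round 1: Proposal A 9, Proposal B 18, Proposal C 9, Proposal D 3. Proposal D eliminated.
Round 2: Proposal A 12, Proposal B 18, Proposal C 9. Proposal C eliminated.
Round 3: Proposal A 21, Proposal B 18. Proposal A has a majority (≥20).

Proposal A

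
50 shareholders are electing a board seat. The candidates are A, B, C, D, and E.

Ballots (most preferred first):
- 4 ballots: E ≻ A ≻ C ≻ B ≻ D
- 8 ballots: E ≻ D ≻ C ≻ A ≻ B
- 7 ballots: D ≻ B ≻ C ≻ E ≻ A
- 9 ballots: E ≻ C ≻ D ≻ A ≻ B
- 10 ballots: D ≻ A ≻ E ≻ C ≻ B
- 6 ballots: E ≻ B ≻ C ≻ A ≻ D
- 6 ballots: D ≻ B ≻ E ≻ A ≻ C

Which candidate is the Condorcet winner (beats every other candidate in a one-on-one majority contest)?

E vs A: 40–10
E vs B: 37–13
E vs C: 43–7
E vs D: 27–23
E beats every other candidate.

E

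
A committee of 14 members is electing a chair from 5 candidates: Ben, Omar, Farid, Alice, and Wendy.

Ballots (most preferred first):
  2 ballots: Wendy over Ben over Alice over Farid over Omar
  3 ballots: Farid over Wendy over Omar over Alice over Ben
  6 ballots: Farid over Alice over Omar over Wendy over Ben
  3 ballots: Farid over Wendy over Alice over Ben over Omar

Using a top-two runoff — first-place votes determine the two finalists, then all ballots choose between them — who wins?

Round 1 first-place votes: Ben 0, Omar 0, Farid 12, Alice 0, Wendy 2. Farid and Wendy advance.
Runoff: Farid is ranked above Wendy on 12 ballots, Wendy above Farid on 2.

Farid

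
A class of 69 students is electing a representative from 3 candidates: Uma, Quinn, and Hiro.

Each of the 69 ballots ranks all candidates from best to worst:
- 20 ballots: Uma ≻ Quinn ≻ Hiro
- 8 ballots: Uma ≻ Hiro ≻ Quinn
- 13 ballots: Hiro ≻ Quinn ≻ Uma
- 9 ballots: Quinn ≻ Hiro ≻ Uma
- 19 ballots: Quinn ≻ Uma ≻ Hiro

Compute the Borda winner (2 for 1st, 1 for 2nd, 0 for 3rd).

Uma: 20×2 + 8×2 + 13×0 + 9×0 + 19×1 = 75
Quinn: 20×1 + 8×0 + 13×1 + 9×2 + 19×2 = 89
Hiro: 20×0 + 8×1 + 13×2 + 9×1 + 19×0 = 43

Quinn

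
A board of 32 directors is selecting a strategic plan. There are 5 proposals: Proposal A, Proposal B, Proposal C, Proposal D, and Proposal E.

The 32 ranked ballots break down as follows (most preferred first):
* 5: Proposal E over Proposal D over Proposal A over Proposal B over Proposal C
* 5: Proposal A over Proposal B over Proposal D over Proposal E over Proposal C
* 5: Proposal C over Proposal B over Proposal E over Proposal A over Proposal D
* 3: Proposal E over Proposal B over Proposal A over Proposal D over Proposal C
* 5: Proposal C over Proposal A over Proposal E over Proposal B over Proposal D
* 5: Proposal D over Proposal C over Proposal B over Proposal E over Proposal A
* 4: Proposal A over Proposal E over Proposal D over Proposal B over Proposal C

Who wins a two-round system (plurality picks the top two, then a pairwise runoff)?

Round 1 first-place votes: Proposal A 9, Proposal B 0, Proposal C 10, Proposal D 5, Proposal E 8. Proposal C and Proposal A advance.
Runoff: Proposal C is ranked above Proposal A on 15 ballots, Proposal A above Proposal C on 17.

Proposal A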